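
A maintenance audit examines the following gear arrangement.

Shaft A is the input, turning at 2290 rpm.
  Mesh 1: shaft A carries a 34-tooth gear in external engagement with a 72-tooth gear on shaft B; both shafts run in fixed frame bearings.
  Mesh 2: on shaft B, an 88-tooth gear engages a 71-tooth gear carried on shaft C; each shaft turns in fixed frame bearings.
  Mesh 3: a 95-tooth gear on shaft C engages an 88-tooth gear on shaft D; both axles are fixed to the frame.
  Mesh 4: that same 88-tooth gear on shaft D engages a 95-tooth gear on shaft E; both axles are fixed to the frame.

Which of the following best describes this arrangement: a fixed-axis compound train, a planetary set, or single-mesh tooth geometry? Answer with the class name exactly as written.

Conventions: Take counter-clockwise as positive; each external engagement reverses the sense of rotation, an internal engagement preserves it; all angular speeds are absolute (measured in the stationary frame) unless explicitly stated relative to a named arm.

4-mesh fixed-axis compound train (all bearings frame-fixed)
classification: fixed-axis compound train

fixed-axis compound train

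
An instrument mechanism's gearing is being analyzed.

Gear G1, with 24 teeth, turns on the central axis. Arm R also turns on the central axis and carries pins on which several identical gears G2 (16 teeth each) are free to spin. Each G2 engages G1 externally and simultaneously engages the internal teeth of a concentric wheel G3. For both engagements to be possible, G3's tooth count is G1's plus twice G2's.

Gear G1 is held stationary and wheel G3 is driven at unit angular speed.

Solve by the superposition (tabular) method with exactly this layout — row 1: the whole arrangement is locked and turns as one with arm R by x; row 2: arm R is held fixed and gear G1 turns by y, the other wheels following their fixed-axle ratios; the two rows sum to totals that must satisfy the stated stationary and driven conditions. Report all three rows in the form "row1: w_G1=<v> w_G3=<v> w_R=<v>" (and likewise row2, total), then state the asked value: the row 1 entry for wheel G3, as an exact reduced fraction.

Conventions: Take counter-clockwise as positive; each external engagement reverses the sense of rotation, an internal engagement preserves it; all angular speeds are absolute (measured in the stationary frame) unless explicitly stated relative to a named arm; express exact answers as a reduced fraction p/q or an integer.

recognized (axles ride arm R): planetary set, 24/16/56 teeth
row 1 (train locked, turned with arm): all members turn x
superposition row 2 [arm held]: sun y, ring −(24/56)·y, arm 0
boundary: total ω_sun = x + y = 0 and total ω_ring = x − (24/56)·y = 1  ⇒  y = -7/10, x = 7/10
row 2 ring = −(24/56)·(-7/10) = 3/10
totals (row 1 + row 2): sun 7/10 + (-7/10) = 0, ring 7/10 + 3/10 = 1, arm 7/10 + 0 = 7/10
asked cell (row1, ring) = 7/10

row1: w_G1=7/10 w_G3=7/10 w_R=7/10
row2: w_G1=-7/10 w_G3=3/10 w_R=0
total: w_G1=0 w_G3=1 w_R=7/10
asked value: 7/10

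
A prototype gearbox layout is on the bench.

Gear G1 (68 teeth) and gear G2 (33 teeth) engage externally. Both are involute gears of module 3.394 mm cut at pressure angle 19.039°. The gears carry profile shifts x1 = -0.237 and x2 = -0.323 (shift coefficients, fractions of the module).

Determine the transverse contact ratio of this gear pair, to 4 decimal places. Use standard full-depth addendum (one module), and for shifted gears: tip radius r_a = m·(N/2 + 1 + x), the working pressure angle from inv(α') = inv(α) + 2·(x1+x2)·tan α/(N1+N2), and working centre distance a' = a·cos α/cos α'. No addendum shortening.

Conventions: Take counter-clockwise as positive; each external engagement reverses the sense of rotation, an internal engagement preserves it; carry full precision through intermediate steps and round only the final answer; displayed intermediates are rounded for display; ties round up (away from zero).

1.9794

recognized (one external pair, fixed centres): single-mesh tooth geometry, m = 3.394, N1 = 68, N2 = 33
base radii: r_b1 = 109.083464, r_b2 = 52.937563
tip radii: r_a1 = 117.985622, r_a2 = 58.298738
inv(α') = inv(19.039°) + 2·(-0.237-0.323)·tan α/(68+33) = 0.00896920  ⇒  α' = 16.96590°
a' = a·cos α / cos α' = 171.3970·cos 19.039°/cos 16.96590° = 169.393264
action lengths: √(r_a1²−r_b1²) = 44.960037, √(r_a2²−r_b2²) = 24.420427
base pitch p_b = π·m·cos α = 10.079288
CR = (44.960037 + 24.420427 − 169.393264·sin 16.96590°)/10.079288 = 1.979413
contact ratio ≈ 1.9794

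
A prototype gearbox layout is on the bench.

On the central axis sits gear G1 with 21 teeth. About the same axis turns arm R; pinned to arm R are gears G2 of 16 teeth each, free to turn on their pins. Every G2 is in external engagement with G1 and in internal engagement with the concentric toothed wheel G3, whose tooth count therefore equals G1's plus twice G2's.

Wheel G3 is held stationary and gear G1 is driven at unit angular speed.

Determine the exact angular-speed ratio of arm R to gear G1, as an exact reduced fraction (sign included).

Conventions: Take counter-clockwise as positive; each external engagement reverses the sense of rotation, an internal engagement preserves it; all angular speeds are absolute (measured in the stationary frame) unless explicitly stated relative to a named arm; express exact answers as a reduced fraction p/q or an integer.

recognized (axles ride arm R): planetary set, 21/16/53 teeth
ring teeth: 21 + 2·16 = 53
21(ω_sun−ω_arm) = −53(ω_ring−ω_arm),  ω_ring = 0, ω_sun = 1
21(1−ω_arm) = −53(0−ω_arm)  ⇒  74·ω_arm = 21  ⇒  ω_arm = 21/74
ω_out/ω_in = 21/74

21/74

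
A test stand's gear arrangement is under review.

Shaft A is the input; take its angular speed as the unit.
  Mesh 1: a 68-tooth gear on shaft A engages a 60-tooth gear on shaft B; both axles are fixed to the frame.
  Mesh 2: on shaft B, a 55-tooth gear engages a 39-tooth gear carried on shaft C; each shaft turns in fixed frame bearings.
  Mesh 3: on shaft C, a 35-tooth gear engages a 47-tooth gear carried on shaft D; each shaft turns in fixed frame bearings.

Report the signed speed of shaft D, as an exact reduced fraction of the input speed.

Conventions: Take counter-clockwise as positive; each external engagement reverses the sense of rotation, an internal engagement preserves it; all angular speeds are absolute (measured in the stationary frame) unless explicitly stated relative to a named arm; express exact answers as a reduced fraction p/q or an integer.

3-mesh fixed-axis compound train (all bearings frame-fixed)
mesh 1 [68T→60T]: |ω|/ω_in = 1×68/60 = 17/15, sense flips to −
mesh 2 [55T→39T]: |ω|/ω_in = (17/15)×55/39 = 187/117, sense flips to +
mesh 3 [35T→47T]: |ω|/ω_in = (187/117)×35/47 = 6545/5499, sense flips to −
signed output speed (× input speed) = -6545/5499

-6545/5499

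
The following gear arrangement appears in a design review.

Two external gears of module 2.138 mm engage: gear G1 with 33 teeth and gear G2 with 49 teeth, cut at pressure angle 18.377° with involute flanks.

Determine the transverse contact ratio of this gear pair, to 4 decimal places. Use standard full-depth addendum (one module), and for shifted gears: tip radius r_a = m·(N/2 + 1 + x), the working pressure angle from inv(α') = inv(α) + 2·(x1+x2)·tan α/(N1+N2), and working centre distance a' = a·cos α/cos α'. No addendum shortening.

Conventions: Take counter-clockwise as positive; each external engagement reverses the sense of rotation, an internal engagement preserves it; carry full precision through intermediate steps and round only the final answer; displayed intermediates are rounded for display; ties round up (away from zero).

single-mesh involute tooth geometry (33T engaging 49T at module 2.138)
base radii: r_b1 = 33.477966, r_b2 = 49.709708
tip radii: r_a1 = 37.415000, r_a2 = 54.519000
no profile shift: α' = α, a' = a
action lengths: √(r_a1²−r_b1²) = 16.706526, √(r_a2²−r_b2²) = 22.388978
base pitch p_b = π·m·cos α = 6.374190
CR = (16.706526 + 22.388978 − 87.658000·sin 18.37700°)/6.374190 = 1.797833
contact ratio ≈ 1.7978

1.7978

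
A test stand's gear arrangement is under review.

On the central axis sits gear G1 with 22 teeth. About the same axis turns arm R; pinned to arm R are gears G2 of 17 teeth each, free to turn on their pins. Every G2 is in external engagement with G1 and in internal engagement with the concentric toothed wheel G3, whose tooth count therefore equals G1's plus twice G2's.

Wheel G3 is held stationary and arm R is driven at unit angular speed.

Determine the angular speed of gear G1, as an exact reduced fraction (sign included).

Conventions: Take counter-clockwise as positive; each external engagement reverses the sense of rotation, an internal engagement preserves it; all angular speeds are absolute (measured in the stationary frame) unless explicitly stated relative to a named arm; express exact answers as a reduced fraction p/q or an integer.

39/11

recognized (axles ride arm R): planetary set, 22/17/56 teeth
ring teeth: 22 + 2·17 = 56
22(ω_sun−ω_arm) = −56(ω_ring−ω_arm),  ω_ring = 0, ω_arm = 1
ω_sun = 1 − (56/22)(0−1) = 39/11
exact speed ratio = 39/11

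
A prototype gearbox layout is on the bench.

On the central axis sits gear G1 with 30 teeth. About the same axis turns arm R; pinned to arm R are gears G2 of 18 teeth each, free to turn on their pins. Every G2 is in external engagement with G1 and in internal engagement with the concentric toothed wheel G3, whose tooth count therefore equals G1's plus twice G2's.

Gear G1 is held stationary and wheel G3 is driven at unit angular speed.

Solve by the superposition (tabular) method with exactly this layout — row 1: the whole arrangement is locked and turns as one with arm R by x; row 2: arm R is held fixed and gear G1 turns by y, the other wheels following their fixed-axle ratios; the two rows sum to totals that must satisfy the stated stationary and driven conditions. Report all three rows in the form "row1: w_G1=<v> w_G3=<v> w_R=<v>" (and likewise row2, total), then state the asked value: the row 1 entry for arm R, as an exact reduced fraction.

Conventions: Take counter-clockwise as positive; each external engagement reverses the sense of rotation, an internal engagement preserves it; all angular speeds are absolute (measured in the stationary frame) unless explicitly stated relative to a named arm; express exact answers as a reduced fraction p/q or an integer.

topology: planetary set — G1 30T / G2 18T / G3 66T, arm = carrier (Willis)
row 1 — lock + rotate with arm: ω_sun = ω_ring = ω_arm = x
row 2: sun turns y, ring = −(30/66)·y, arm 0
boundary: total ω_sun = x + y = 0 and total ω_ring = x − (30/66)·y = 1  ⇒  y = -11/16, x = 11/16
row 2 ring = −(30/66)·(-11/16) = 5/16
totals (row 1 + row 2): sun 11/16 + (-11/16) = 0, ring 11/16 + 5/16 = 1, arm 11/16 + 0 = 11/16
asked cell (row1, arm) = 11/16

row1: w_G1=11/16 w_G3=11/16 w_R=11/16
row2: w_G1=-11/16 w_G3=5/16 w_R=0
total: w_G1=0 w_G3=1 w_R=11/16
asked value: 11/16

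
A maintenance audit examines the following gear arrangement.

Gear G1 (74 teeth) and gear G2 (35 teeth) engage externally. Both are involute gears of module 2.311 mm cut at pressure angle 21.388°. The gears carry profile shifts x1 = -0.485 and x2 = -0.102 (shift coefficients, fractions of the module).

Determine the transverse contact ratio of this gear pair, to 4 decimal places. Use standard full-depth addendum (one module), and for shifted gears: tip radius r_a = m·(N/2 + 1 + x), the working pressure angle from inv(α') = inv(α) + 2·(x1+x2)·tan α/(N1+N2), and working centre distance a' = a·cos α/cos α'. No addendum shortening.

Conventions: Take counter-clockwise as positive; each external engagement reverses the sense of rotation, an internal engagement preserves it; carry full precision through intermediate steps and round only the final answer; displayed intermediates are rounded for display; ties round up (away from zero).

1.7961

recognized (one external pair, fixed centres): single-mesh tooth geometry, m = 2.311, N1 = 74, N2 = 35
base radii: r_b1 = 79.618322, r_b2 = 37.657315
tip radii: r_a1 = 86.697165, r_a2 = 42.517778
inv(α') = inv(21.388°) + 2·(-0.485-0.102)·tan α/(74+35) = 0.01414474  ⇒  α' = 19.66542°
a' = a·cos α / cos α' = 125.9495·cos 21.388°/cos 19.66542° = 124.539551
action lengths: √(r_a1²−r_b1²) = 34.312114, √(r_a2²−r_b2²) = 19.740519
base pitch p_b = π·m·cos α = 6.760225
CR = (34.312114 + 19.740519 − 124.539551·sin 19.66542°)/6.760225 = 1.796052
contact ratio ≈ 1.7961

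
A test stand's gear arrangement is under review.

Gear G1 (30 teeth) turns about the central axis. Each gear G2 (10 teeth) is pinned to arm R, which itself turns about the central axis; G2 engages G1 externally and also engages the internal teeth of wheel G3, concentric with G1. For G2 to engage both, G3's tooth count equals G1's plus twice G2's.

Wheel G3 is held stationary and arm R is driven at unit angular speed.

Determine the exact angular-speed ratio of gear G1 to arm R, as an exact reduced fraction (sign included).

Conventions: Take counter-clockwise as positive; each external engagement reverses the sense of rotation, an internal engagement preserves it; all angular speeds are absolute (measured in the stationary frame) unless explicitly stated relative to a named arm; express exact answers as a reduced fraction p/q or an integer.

class = planetary set [G3 = 30+2·10 = 50; Willis about the carrier]
ring teeth: 30 + 2·10 = 50
30(ω_sun−ω_arm) = −50(ω_ring−ω_arm),  ω_ring = 0, ω_arm = 1
ω_sun = 1 − (50/30)(0−1) = 8/3
ω_out/ω_in = 8/3

8/3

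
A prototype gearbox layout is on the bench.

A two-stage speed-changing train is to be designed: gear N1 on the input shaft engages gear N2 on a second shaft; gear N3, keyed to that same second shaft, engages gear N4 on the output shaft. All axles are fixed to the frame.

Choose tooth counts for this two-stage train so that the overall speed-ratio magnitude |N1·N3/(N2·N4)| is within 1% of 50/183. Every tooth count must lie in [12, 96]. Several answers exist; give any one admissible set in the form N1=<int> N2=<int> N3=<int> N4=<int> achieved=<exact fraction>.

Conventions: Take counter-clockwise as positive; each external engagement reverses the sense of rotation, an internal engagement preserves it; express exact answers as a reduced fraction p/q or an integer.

N1=12 N2=18 N3=25 N4=61 achieved=50/183

topology: fixed-axis compound train — 2 stages, target 50/183
target = 50/183 in lowest terms: an exact hit needs N1·N3 = k·50 and N2·N4 = k·183 for one integer k, every count in [12, 96]; additionally prefer no 1:1 stage (N1 ≠ N2, N3 ≠ N4)
k = 1…5: no 1:1-free in-range split of k·50 and k·183 into factor pairs; take k = 6
k = 6: N1·N3 = 300 = 12·25, N2·N4 = 1098 = 18·61
achieved = 12·25/(18·61) = 50/183; |achieved − target| = 0 ≤ 1/366 ✓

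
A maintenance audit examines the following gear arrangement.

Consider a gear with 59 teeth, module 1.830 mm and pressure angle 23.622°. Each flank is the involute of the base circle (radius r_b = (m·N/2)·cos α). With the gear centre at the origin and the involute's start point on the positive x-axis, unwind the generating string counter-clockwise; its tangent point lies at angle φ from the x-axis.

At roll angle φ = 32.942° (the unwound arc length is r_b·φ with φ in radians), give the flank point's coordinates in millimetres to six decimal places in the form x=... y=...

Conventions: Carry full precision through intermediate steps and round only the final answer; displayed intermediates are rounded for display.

recognized (one wheel, involute flank): single-mesh tooth geometry, m = 1.830, N = 59
pitch radius r_p = m·N/2 = 1.830·59/2 = 53.985000
base radius r_b = r_p·cos α = 53.985000·cos 23.622° = 49.461540
roll angle φ = 32.942° = 0.57494636 rad
x = r_b·(cos φ + φ·sin φ) = 56.973334
y = r_b·(sin φ − φ·cos φ) = 3.031124

x=56.973334 y=3.031124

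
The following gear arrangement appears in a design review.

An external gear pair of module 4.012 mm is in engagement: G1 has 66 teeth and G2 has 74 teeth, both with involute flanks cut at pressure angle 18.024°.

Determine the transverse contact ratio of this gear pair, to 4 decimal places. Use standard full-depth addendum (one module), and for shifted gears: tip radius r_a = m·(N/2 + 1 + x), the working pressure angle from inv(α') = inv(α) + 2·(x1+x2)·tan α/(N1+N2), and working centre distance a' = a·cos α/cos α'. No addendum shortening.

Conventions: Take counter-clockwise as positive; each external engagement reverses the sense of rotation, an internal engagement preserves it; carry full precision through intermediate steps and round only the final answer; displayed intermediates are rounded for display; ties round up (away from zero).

recognized (one external pair, fixed centres): single-mesh tooth geometry, m = 4.012, N1 = 66, N2 = 74
base radii: r_b1 = 125.898930, r_b2 = 141.159406
tip radii: r_a1 = 136.408000, r_a2 = 152.456000
no profile shift: α' = α, a' = a
action lengths: √(r_a1²−r_b1²) = 52.503351, √(r_a2²−r_b2²) = 57.592134
base pitch p_b = π·m·cos α = 11.985550
CR = (52.503351 + 57.592134 − 280.840000·sin 18.02400°)/11.985550 = 1.935604
contact ratio ≈ 1.9356

1.9356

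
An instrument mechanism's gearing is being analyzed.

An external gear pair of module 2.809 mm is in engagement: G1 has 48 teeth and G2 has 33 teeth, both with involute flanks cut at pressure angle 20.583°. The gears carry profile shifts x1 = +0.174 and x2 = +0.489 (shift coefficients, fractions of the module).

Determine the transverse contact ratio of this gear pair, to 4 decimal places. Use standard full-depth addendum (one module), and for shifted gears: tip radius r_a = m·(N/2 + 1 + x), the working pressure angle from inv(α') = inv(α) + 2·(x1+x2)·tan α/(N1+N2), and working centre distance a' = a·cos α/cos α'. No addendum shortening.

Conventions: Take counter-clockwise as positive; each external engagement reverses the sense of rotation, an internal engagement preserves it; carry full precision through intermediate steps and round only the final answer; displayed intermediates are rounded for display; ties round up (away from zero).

1.5749

topology: single-mesh involute geometry — m = 2.809, 48T/33T pair
base radii: r_b1 = 63.112425, r_b2 = 43.389792
tip radii: r_a1 = 70.713766, r_a2 = 50.531101
inv(α') = inv(20.583°) + 2·(+0.174+0.489)·tan α/(48+33) = 0.02244326  ⇒  α' = 22.80552°
a' = a·cos α / cos α' = 113.7645·cos 20.583°/cos 22.80552° = 115.533994
action lengths: √(r_a1²−r_b1²) = 31.894491, √(r_a2²−r_b2²) = 25.898226
base pitch p_b = π·m·cos α = 8.261397
CR = (31.894491 + 25.898226 − 115.533994·sin 22.80552°)/8.261397 = 1.574943
contact ratio ≈ 1.5749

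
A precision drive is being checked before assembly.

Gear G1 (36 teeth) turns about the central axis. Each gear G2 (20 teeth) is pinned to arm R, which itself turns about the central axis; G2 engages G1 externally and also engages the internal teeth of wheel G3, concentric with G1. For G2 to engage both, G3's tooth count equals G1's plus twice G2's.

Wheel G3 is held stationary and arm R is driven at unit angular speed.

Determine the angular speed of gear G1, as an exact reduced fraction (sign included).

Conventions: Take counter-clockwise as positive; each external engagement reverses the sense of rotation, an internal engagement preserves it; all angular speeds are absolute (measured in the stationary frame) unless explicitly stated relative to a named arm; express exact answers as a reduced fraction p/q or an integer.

28/9

recognized (axles ride arm R): planetary set, 36/20/76 teeth
ring teeth: 36 + 2·20 = 76
36(ω_sun−ω_arm) = −76(ω_ring−ω_arm),  ω_ring = 0, ω_arm = 1
ω_sun = 1 − (76/36)(0−1) = 28/9
exact speed ratio = 28/9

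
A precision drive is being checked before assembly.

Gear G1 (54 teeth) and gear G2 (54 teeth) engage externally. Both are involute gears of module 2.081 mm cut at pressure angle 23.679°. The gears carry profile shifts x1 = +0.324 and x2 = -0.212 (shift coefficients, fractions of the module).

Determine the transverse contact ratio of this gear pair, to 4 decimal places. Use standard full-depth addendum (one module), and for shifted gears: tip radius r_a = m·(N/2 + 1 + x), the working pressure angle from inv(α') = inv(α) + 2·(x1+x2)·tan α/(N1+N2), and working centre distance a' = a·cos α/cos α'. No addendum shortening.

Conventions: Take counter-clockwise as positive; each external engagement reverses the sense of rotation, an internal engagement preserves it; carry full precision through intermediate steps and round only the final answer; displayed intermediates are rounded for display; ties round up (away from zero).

1.5745

recognized (one external pair, fixed centres): single-mesh tooth geometry, m = 2.081, N1 = 54, N2 = 54
base radii: r_b1 = 51.456608, r_b2 = 51.456608
tip radii: r_a1 = 58.942244, r_a2 = 57.826828
inv(α') = inv(23.679°) + 2·(+0.324-0.212)·tan α/(54+54) = 0.02616527  ⇒  α' = 23.94657°
a' = a·cos α / cos α' = 112.3740·cos 23.679°/cos 23.94657° = 112.605835
action lengths: √(r_a1²−r_b1²) = 28.747271, √(r_a2²−r_b2²) = 26.384835
base pitch p_b = π·m·cos α = 5.987248
CR = (28.747271 + 26.384835 − 112.605835·sin 23.94657°)/5.987248 = 1.574536
contact ratio ≈ 1.5745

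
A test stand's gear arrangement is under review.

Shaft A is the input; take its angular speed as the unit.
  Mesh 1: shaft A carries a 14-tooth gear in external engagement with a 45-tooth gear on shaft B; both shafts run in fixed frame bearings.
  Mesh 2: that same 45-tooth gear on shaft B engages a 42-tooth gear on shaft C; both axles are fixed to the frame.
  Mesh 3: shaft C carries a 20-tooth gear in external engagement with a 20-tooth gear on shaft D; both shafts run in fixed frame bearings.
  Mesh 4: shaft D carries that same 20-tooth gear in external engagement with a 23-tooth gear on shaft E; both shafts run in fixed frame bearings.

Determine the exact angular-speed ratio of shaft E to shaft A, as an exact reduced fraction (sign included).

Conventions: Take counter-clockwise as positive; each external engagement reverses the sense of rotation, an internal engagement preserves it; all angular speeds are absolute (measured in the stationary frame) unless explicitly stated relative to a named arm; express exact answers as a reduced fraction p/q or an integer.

class = fixed-axis compound train [4 meshes; 4 ratios multiply, 4 sense flips]
mesh 1 [14T→45T]: running ratio 14/45, sense −
mesh 2 [45T→42T]: running ratio 1/3, sense +
mesh 3 [20T→20T]: running ratio 1/3, sense −
mesh 4 [20T→23T]: running ratio 20/69, sense +
ω_out/ω_in = 20/69

20/69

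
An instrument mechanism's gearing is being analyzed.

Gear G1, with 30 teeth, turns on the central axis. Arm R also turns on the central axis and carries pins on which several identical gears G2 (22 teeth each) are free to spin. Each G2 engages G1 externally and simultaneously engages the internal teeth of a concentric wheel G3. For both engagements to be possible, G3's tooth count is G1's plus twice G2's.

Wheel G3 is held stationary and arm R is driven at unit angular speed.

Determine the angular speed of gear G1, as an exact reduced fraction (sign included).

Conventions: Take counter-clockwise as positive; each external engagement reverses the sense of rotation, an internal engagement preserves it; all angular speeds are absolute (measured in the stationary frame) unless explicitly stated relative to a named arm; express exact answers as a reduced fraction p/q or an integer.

topology: planetary set — G1 30T / G2 22T / G3 74T, arm = carrier (Willis)
ring teeth: 30 + 2·22 = 74
30(ω_sun−ω_arm) = −74(ω_ring−ω_arm),  ω_ring = 0, ω_arm = 1
ω_sun = 1 − (74/30)(0−1) = 52/15
exact speed ratio = 52/15

52/15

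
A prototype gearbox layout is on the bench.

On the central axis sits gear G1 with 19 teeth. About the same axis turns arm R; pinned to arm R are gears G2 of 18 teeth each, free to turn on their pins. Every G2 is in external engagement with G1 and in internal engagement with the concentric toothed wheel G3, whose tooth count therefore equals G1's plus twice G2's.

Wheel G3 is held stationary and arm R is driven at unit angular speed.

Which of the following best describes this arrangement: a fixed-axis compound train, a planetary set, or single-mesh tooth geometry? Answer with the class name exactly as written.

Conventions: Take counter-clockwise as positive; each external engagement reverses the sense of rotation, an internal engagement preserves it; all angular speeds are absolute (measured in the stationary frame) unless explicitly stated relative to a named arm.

planetary set

topology: planetary set — G1 19T / G2 18T / G3 55T, arm = carrier (Willis)
classification: planetary set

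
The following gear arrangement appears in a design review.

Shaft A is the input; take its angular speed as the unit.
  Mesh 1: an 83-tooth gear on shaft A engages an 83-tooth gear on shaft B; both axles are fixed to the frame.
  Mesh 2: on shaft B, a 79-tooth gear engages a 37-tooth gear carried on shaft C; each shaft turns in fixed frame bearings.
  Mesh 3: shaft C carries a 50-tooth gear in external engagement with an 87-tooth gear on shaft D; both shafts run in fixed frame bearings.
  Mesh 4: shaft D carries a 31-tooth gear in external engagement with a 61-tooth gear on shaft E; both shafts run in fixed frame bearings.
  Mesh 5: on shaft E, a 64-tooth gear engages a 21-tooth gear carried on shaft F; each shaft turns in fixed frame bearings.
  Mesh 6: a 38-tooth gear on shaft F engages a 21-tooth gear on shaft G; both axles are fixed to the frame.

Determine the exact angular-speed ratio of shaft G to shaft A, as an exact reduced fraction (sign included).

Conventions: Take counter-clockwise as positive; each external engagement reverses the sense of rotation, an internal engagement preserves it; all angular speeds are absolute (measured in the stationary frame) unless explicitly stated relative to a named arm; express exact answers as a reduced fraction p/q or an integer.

class = fixed-axis compound train [6 meshes; 6 ratios multiply, 6 sense flips]
mesh 1 [83T→83T]: running ratio 1, sense −
mesh 2 [79T→37T]: running ratio 79/37, sense +
mesh 3 [50T→87T]: running ratio 3950/3219, sense −
mesh 4 [31T→61T]: running ratio 122450/196359, sense +
mesh 5 [64T→21T]: running ratio 7836800/4123539, sense −
mesh 6 [38T→21T]: running ratio 297798400/86594319, sense +
ω_out/ω_in = 297798400/86594319

297798400/86594319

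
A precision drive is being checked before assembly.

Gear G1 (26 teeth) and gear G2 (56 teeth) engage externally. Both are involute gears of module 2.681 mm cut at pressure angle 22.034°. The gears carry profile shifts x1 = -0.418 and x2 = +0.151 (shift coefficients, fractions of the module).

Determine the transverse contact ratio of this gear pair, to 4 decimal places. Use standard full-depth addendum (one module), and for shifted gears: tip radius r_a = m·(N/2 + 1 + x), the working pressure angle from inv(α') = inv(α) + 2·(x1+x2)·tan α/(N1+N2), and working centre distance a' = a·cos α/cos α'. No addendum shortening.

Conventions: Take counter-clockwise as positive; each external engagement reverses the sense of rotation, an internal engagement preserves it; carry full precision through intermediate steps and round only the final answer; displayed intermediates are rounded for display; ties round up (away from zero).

1.6817

topology: single-mesh involute geometry — m = 2.681, 26T/56T pair
base radii: r_b1 = 32.307386, r_b2 = 69.585138
tip radii: r_a1 = 36.413342, r_a2 = 78.153831
inv(α') = inv(22.034°) + 2·(-0.418+0.151)·tan α/(26+56) = 0.01751523  ⇒  α' = 21.06601°
a' = a·cos α / cos α' = 109.9210·cos 22.034°/cos 21.06601° = 109.190025
action lengths: √(r_a1²−r_b1²) = 16.797747, √(r_a2²−r_b2²) = 35.579908
base pitch p_b = π·m·cos α = 7.807434
CR = (16.797747 + 35.579908 − 109.190025·sin 21.06601°)/7.807434 = 1.681736
contact ratio ≈ 1.6817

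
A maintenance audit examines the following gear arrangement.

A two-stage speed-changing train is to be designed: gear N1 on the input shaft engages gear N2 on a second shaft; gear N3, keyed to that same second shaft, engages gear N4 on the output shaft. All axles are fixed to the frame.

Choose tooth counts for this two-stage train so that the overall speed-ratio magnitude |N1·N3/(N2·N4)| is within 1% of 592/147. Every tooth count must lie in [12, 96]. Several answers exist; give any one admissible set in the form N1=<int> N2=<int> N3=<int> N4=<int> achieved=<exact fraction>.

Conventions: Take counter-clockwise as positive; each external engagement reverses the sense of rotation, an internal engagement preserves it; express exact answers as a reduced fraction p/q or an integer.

N1=16 N2=14 N3=74 N4=21 achieved=592/147

2-stage fixed-axis compound train for ratio 592/147
target = 592/147 in lowest terms: an exact hit needs N1·N3 = k·592 and N2·N4 = k·147 for one integer k, every count in [12, 96]; additionally prefer no 1:1 stage (N1 ≠ N2, N3 ≠ N4)
k = 1: no 1:1-free in-range split of k·592 and k·147 into factor pairs; take k = 2
k = 2: N1·N3 = 1184 = 16·74, N2·N4 = 294 = 14·21
achieved = 16·74/(14·21) = 592/147; |achieved − target| = 0 ≤ 148/3675 ✓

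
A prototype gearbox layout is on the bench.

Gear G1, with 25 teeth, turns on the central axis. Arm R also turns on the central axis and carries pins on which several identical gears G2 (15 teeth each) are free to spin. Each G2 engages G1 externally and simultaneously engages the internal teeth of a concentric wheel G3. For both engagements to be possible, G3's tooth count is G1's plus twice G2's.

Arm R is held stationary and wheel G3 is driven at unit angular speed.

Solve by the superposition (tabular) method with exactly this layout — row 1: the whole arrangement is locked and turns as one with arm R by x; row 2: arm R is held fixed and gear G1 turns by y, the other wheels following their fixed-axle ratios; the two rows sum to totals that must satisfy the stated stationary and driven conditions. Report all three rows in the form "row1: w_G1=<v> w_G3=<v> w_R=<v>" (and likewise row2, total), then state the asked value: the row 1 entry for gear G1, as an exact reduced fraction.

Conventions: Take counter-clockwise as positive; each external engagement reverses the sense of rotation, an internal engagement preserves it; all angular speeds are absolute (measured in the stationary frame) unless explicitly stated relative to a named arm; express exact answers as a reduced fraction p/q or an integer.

topology: planetary set — G1 25T / G2 15T / G3 55T, arm = carrier (Willis)
superposition row 1 [locked train]: every member turns x
superposition row 2 [arm held]: sun y, ring −(25/55)·y, arm 0
boundary: total ω_arm = x = 0 and total ω_ring = x − (25/55)·y = 1  ⇒  y = -11/5, x = 0
row 2 ring = −(25/55)·(-11/5) = 1
totals (row 1 + row 2): sun 0 + (-11/5) = -11/5, ring 0 + 1 = 1, arm 0 + 0 = 0
asked cell (row1, sun) = 0

row1: w_G1=0 w_G3=0 w_R=0
row2: w_G1=-11/5 w_G3=1 w_R=0
total: w_G1=-11/5 w_G3=1 w_R=0
asked value: 0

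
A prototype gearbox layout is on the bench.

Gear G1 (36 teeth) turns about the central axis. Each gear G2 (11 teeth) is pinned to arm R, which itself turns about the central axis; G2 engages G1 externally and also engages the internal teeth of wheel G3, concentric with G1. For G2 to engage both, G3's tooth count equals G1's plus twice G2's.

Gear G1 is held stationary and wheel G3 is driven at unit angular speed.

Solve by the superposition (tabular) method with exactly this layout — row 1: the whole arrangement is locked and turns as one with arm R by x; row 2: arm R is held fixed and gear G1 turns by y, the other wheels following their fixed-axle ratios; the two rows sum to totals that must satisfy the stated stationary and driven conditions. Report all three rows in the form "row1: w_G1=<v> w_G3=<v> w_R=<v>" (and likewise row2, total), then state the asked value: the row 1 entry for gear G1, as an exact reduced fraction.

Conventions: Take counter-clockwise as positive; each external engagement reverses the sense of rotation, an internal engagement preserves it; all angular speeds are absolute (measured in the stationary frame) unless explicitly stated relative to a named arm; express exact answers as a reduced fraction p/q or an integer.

row1: w_G1=29/47 w_G3=29/47 w_R=29/47
row2: w_G1=-29/47 w_G3=18/47 w_R=0
total: w_G1=0 w_G3=1 w_R=29/47
asked value: 29/47

class = planetary set [G3 = 36+2·11 = 58; Willis about the carrier]
superposition row 1 [locked train]: every member turns x
superposition row 2 [arm held]: sun y, ring −(36/58)·y, arm 0
boundary: total ω_sun = x + y = 0 and total ω_ring = x − (36/58)·y = 1  ⇒  y = -29/47, x = 29/47
row 2 ring = −(36/58)·(-29/47) = 18/47
totals (row 1 + row 2): sun 29/47 + (-29/47) = 0, ring 29/47 + 18/47 = 1, arm 29/47 + 0 = 29/47
asked cell (row1, sun) = 29/47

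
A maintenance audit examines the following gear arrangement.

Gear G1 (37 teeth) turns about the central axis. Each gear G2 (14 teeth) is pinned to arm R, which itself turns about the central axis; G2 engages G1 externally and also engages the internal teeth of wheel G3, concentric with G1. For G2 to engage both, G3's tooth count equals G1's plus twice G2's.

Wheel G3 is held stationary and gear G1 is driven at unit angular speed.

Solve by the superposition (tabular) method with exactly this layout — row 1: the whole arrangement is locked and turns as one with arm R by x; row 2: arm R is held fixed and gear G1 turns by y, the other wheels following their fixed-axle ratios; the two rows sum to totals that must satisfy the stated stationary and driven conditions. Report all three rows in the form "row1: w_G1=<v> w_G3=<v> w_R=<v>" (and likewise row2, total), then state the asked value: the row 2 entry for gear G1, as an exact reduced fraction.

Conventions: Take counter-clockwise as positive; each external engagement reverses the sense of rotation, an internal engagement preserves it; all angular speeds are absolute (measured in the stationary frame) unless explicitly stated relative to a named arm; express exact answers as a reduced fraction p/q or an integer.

row1: w_G1=37/102 w_G3=37/102 w_R=37/102
row2: w_G1=65/102 w_G3=-37/102 w_R=0
total: w_G1=1 w_G3=0 w_R=37/102
asked value: 65/102

topology: planetary set — G1 37T / G2 14T / G3 65T, arm = carrier (Willis)
row 1: whole set turns with the arm by x
row 2 (arm held, sun turns y): ω_ring = −(37/65)·y, ω_arm = 0
boundary: total ω_ring = x − (37/65)·y = 0 and total ω_sun = x + y = 1  ⇒  y = 65/102, x = 37/102
row 2 ring = −(37/65)·65/102 = -37/102
totals (row 1 + row 2): sun 37/102 + 65/102 = 1, ring 37/102 + (-37/102) = 0, arm 37/102 + 0 = 37/102
asked cell (row2, sun) = 65/102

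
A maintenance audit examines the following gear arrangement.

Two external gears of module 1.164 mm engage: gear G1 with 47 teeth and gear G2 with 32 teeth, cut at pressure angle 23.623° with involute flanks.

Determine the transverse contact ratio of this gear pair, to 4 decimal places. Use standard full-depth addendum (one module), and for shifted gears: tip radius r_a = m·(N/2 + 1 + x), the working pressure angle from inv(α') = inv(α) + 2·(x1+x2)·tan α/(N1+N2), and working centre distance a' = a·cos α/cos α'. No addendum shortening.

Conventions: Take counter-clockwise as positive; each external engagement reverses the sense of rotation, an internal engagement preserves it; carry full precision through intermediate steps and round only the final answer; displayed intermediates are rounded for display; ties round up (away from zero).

1.5534

single-mesh involute tooth geometry (47T engaging 32T at module 1.164)
base radii: r_b1 = 25.061788, r_b2 = 17.063345
tip radii: r_a1 = 28.518000, r_a2 = 19.788000
no profile shift: α' = α, a' = a
action lengths: √(r_a1²−r_b1²) = 13.608200, √(r_a2²−r_b2²) = 10.020339
base pitch p_b = π·m·cos α = 3.350380
CR = (13.608200 + 10.020339 − 45.978000·sin 23.62300°)/3.350380 = 1.553370
contact ratio ≈ 1.5534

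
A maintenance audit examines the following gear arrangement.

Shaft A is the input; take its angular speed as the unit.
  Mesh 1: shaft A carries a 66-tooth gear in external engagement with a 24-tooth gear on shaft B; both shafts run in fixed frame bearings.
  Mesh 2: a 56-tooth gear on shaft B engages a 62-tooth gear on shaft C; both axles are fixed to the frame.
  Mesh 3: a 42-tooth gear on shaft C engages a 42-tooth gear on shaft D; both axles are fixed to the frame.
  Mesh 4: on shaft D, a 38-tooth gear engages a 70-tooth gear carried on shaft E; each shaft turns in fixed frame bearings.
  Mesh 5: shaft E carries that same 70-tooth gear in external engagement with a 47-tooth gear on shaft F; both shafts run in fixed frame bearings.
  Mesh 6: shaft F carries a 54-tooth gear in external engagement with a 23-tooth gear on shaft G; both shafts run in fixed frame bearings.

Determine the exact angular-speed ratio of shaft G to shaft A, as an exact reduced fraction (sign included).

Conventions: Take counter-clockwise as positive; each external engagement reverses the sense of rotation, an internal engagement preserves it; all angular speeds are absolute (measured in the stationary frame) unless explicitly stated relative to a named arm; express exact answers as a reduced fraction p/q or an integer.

class = fixed-axis compound train [6 meshes; 6 ratios multiply, 6 sense flips]
mesh 1 [66T→24T]: running ratio 11/4, sense −
mesh 2 [56T→62T]: running ratio 77/31, sense +
mesh 3 [42T→42T]: running ratio 77/31, sense −
mesh 4 [38T→70T]: running ratio 209/155, sense +
mesh 5 [70T→47T]: running ratio 2926/1457, sense −
mesh 6 [54T→23T]: running ratio 158004/33511, sense +
ω_out/ω_in = 158004/33511

158004/33511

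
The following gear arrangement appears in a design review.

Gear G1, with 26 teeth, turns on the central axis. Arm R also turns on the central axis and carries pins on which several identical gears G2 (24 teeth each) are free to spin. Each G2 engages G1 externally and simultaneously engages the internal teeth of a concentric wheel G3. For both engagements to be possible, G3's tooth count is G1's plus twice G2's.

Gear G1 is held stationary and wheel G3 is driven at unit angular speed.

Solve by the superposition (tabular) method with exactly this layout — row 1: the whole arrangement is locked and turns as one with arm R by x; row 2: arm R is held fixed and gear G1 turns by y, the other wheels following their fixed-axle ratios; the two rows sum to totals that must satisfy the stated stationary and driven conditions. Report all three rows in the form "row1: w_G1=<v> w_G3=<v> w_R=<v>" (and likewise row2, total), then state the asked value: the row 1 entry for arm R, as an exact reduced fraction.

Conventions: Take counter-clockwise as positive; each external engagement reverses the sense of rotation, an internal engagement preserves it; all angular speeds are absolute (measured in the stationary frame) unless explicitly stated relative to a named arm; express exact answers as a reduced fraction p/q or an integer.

row1: w_G1=37/50 w_G3=37/50 w_R=37/50
row2: w_G1=-37/50 w_G3=13/50 w_R=0
total: w_G1=0 w_G3=1 w_R=37/50
asked value: 37/50

class = planetary set [G3 = 26+2·24 = 74; Willis about the carrier]
row 1: whole set turns with the arm by x
superposition row 2 [arm held]: sun y, ring −(26/74)·y, arm 0
boundary: total ω_sun = x + y = 0 and total ω_ring = x − (26/74)·y = 1  ⇒  y = -37/50, x = 37/50
row 2 ring = −(26/74)·(-37/50) = 13/50
totals (row 1 + row 2): sun 37/50 + (-37/50) = 0, ring 37/50 + 13/50 = 1, arm 37/50 + 0 = 37/50
asked cell (row1, arm) = 37/50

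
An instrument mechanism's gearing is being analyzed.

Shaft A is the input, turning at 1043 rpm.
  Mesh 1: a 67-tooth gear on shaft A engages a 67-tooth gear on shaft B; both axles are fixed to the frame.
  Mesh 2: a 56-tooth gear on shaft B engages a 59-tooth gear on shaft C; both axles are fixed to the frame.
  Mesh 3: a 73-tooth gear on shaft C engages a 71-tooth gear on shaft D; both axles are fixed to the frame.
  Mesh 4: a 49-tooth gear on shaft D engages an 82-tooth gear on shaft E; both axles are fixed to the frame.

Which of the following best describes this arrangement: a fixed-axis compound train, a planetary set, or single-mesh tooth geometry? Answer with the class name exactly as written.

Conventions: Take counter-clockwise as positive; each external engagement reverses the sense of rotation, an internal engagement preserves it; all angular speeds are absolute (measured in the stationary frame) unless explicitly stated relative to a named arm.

fixed-axis compound train

4-mesh fixed-axis compound train (all bearings frame-fixed)
classification: fixed-axis compound train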